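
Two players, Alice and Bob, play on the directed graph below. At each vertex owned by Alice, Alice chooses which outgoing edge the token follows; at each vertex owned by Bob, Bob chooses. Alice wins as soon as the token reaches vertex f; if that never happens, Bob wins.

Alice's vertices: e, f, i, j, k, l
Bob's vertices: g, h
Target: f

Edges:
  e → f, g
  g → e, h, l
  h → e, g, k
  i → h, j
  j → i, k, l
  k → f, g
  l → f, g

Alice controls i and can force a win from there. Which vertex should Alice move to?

j

A0 = {f}
A1: add {e, k, l} — e (Alice) has e→f; k (Alice) has k→f; l (Alice) has l→f.
A2: add {j} — j (Alice) has j→k.
A3: add {i} — i (Alice) has i→j.
A4 = A3; e.g. g (Bob) can still go to h. Fixed point.
From i, successor j is in the attractor (rank 2); the other successor h is not.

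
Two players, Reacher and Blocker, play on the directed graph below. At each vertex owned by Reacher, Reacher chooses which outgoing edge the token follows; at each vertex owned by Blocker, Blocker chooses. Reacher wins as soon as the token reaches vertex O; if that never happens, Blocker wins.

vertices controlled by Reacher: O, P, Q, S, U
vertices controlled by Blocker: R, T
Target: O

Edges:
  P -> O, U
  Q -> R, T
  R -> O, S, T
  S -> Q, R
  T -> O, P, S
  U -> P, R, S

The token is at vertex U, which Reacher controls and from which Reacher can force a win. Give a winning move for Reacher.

P

A0 = {O}
A1: add {P} — P (Reacher) has P→O.
A2: add {U} — U (Reacher) has U→P.
A3 = A2; e.g. Q (Reacher) has no edge into A2. Fixed point.
From U, successor P is in the attractor (rank 1); the other successors R, S are not.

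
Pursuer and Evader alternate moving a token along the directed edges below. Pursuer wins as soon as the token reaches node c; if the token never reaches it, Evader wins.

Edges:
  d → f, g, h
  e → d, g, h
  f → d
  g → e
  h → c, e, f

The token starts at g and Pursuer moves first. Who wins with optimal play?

Track states (vertex, player-to-move).
A0 = {(c,Pursuer), (c,Evader)}
A1: add {(h,Pursuer)}.
A2 = A1; e.g. (d,Pursuer) stays out. (g,Pursuer) never enters ⇒ Evader avoids the target.

Evader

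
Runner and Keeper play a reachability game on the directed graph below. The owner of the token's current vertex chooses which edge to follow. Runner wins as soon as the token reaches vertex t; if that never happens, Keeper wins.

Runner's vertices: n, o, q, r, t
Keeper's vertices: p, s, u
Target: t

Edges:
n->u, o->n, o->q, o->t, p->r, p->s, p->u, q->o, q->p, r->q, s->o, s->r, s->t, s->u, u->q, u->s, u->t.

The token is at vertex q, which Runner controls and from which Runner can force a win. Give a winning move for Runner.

A0 = {t}
A1: add {o} — o (Runner) has o→t.
A2: add {q} — q (Runner) has q→o.
A3: add {r} — r (Runner) has r→q.
A4 = A3; e.g. n (Runner) has no edge into A3. Fixed point.
From q, successor o is in the attractor (rank 1); the other successor p is not.

o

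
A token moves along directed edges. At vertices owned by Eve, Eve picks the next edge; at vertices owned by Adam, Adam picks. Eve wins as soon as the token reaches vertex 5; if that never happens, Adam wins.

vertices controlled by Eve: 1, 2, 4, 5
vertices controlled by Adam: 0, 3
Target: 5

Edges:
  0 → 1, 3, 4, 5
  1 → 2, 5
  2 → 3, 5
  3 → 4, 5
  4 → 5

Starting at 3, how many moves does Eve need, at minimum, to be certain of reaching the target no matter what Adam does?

2

A0 = {5}
A1: add {1, 2, 4} — 1 (Eve) has 1→5; 2 (Eve) has 2→5; 4 (Eve) has 4→5.
A2: add {3} — 3 (Adam): all of {4, 5} already in.
3 enters the attractor at level 2, so Eve can force the target in 2 moves from there.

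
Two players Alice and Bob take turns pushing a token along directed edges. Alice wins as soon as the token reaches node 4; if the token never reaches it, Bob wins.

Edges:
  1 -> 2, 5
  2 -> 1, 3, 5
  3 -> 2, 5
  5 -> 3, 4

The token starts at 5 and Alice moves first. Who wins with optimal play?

Track states (vertex, player-to-move).
A0 = {(4,Alice), (4,Bob)}
A1: add {(5,Alice)}.
(5,Alice) ∈ A1 ⇒ Alice forces the target.

Alice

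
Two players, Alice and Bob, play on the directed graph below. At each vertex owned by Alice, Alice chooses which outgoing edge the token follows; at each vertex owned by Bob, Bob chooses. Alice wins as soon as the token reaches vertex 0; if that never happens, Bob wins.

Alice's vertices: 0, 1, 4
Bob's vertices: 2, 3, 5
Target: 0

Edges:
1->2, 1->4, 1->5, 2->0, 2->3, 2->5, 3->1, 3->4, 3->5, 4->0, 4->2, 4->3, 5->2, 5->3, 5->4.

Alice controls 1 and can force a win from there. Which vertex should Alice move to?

A0 = {0}
A1: add {4} — 4 (Alice) has 4→0.
A2: add {1} — 1 (Alice) has 1→4.
A3 = A2; e.g. 2 (Bob) can still go to 3. Fixed point.
From 1, successor 4 is in the attractor (rank 1); the other successors 2, 5 are not.

4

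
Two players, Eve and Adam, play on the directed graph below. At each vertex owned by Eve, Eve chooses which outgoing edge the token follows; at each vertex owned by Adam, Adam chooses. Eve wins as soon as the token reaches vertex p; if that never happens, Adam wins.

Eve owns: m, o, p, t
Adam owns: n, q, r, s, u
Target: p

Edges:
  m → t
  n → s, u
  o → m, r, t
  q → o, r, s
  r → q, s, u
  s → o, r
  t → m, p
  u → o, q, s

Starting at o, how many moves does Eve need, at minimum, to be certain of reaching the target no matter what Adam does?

2

A0 = {p}
A1: add {t} — t (Eve) has t→p.
A2: add {m, o} — m (Eve) has m→t; o (Eve) has o→t.
A3 = A2; e.g. n (Adam) can still go to s. Fixed point.
o enters the attractor at level 2, so Eve can force the target in 2 moves from there.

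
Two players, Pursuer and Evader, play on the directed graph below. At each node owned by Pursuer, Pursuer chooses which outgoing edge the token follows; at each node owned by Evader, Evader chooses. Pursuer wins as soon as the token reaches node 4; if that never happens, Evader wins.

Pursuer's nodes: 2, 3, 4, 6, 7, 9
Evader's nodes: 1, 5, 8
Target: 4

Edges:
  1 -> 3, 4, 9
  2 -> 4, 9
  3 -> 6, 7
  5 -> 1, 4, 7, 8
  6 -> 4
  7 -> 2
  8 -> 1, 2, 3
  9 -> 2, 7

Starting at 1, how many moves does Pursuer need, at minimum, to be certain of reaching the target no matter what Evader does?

A0 = {4}
A1: add {2, 6} — 2 (Pursuer) has 2→4; 6 (Pursuer) has 6→4.
A2: add {3, 7, 9} — 3 (Pursuer) has 3→6; 7 (Pursuer) has 7→2; 9 (Pursuer) has 9→2.
A3: add {1} — 1 (Evader): all of {3, 4, 9} already in.
1 enters the attractor at level 3, so Pursuer can force the target in 3 moves from there.

3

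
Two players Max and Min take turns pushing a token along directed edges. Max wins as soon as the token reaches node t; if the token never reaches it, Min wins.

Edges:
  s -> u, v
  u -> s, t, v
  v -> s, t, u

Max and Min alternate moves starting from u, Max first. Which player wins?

Track states (vertex, player-to-move).
A0 = {(t,Max), (t,Min)}
A1: add {(u,Max), (v,Max)}.
(u,Max) ∈ A1 ⇒ Max forces the target.

Max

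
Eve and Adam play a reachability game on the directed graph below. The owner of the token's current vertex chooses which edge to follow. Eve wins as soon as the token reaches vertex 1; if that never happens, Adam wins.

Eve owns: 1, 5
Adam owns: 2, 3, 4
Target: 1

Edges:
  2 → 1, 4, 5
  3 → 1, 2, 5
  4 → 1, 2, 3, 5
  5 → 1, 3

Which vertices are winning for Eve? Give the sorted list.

1, 5

A0 = {1}
A1: add {5} — 5 (Eve) has 5→1.
A2 = A1; e.g. 2 (Adam) can still go to 4. Fixed point.
Eve's winning region = {1, 5}.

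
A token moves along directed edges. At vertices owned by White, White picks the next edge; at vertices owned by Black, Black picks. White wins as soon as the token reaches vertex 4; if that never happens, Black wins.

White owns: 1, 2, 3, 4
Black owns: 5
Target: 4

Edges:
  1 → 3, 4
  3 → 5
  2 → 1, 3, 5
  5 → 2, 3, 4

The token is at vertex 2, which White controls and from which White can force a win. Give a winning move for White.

1

A0 = {4}
A1: add {1} — 1 (White) has 1→4.
A2: add {2} — 2 (White) has 2→1.
A3 = A2; e.g. 3 (White) has no edge into A2. Fixed point.
From 2, successor 1 is in the attractor (rank 1); the other successors 3, 5 are not.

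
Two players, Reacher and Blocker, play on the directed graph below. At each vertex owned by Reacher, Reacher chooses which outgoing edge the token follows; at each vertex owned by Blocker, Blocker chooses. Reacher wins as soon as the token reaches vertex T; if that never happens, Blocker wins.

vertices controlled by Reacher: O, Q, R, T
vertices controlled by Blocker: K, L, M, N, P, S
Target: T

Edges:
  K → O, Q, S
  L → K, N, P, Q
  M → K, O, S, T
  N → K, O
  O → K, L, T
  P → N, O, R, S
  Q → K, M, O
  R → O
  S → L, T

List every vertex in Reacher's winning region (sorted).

A0 = {T}
A1: add {O} — O (Reacher) has O→T.
A2: add {Q, R} — Q (Reacher) has Q→O; R (Reacher) has R→O.
A3 = A2; e.g. K (Blocker) can still go to S. Fixed point.
Reacher's winning region = {O, Q, R, T}.

O, Q, R, T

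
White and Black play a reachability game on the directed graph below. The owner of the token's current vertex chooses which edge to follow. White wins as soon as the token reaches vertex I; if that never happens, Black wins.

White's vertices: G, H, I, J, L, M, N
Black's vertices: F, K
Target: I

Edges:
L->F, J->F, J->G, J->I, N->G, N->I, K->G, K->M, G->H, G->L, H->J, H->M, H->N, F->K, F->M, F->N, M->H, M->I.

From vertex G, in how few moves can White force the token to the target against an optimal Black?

3

A0 = {I}
A1: add {J, M, N} — J (White) has J→I; M (White) has M→I; N (White) has N→I.
A2: add {H} — H (White) has H→J.
A3: add {G} — G (White) has G→H.
G enters the attractor at level 3, so White can force the target in 3 moves from there.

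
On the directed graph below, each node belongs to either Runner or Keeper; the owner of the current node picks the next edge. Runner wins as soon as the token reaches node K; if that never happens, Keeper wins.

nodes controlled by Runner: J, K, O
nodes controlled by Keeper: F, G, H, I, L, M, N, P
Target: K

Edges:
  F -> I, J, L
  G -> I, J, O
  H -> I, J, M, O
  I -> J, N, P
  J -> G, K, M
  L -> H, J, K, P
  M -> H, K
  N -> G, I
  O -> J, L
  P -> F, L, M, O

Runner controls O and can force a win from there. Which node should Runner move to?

A0 = {K}
A1: add {J} — J (Runner) has J→K.
A2: add {O} — O (Runner) has O→J.
A3 = A2; e.g. F (Keeper) can still go to I. Fixed point.
From O, successor J is in the attractor (rank 1); the other successor L is not.

J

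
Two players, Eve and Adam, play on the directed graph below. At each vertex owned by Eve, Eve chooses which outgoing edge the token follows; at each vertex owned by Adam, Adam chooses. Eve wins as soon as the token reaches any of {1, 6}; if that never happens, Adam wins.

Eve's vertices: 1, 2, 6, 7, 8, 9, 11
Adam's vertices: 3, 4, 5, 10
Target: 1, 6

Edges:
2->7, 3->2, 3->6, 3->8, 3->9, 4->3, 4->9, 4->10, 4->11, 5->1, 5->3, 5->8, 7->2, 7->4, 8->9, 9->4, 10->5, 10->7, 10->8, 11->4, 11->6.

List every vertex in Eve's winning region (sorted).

A0 = {1, 6}
A1: add {11} — 11 (Eve) has 11→6.
A2 = A1; e.g. 2 (Eve) has no edge into A1. Fixed point.
Eve's winning region = {1, 6, 11}.

1, 6, 11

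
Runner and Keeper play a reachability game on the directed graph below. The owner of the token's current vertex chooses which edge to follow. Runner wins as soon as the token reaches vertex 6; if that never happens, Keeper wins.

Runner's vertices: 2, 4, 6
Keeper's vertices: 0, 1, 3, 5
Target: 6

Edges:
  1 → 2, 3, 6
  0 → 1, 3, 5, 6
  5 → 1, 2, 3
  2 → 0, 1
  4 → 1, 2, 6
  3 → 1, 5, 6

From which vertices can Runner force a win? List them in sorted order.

A0 = {6}
A1: add {4} — 4 (Runner) has 4→6.
A2 = A1; e.g. 0 (Keeper) can still go to 1. Fixed point.
Runner's winning region = {4, 6}.

4, 6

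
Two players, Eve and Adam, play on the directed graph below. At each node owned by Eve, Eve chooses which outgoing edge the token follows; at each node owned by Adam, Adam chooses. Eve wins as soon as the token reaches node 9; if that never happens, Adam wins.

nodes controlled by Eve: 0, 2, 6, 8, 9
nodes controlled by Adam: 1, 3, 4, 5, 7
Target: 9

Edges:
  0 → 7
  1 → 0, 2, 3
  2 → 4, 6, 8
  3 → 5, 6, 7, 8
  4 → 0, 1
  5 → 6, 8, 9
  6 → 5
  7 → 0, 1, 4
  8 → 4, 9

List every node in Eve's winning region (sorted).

A0 = {9}
A1: add {8} — 8 (Eve) has 8→9.
A2: add {2} — 2 (Eve) has 2→8.
A3 = A2; e.g. 0 (Eve) has no edge into A2. Fixed point.
Eve's winning region = {2, 8, 9}.

2, 8, 9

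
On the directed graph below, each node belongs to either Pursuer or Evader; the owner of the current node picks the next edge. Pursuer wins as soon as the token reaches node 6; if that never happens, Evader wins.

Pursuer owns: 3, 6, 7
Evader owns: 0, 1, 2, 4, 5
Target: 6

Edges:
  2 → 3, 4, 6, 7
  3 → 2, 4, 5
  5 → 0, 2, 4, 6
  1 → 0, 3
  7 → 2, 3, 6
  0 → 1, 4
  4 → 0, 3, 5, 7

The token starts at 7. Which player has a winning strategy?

Pursuer

A0 = {6}
A1: add {7} — 7 (Pursuer) has 7→6.
A2 = A1; e.g. 0 (Evader) can still go to 1. Fixed point.
7 ∈ A1, so Pursuer can force the target.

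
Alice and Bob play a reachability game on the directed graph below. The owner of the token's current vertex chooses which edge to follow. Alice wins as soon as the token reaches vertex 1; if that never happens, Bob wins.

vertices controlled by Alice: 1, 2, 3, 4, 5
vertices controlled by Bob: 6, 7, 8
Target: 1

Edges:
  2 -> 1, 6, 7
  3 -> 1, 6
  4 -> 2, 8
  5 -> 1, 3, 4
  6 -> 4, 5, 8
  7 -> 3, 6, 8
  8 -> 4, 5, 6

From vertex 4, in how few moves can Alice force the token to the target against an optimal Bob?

A0 = {1}
A1: add {2, 3, 5} — 2 (Alice) has 2→1; 3 (Alice) has 3→1; 5 (Alice) has 5→1.
A2: add {4} — 4 (Alice) has 4→2.
A3 = A2; e.g. 6 (Bob) can still go to 8. Fixed point.
4 enters the attractor at level 2, so Alice can force the target in 2 moves from there.

2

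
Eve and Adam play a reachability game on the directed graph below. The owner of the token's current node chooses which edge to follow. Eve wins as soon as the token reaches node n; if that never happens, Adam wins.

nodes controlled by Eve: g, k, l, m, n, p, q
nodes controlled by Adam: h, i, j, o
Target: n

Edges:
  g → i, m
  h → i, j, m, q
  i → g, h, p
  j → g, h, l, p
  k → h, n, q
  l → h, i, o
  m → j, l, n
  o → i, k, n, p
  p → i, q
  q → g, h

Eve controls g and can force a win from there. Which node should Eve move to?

A0 = {n}
A1: add {k, m} — k (Eve) has k→n; m (Eve) has m→n.
A2: add {g} — g (Eve) has g→m.
A3: add {q} — q (Eve) has q→g.
A4: add {p} — p (Eve) has p→q.
A5 = A4; e.g. h (Adam) can still go to i. Fixed point.
From g, successor m is in the attractor (rank 1); the other successor i is not.

m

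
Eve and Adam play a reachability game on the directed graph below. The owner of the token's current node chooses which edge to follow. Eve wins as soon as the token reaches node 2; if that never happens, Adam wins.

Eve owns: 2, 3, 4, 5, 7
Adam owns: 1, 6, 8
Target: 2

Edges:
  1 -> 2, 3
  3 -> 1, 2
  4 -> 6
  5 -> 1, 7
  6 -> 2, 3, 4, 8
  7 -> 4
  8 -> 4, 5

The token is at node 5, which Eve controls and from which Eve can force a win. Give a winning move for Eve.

1

A0 = {2}
A1: add {3} — 3 (Eve) has 3→2.
A2: add {1} — 1 (Adam): all of {2, 3} already in.
A3: add {5} — 5 (Eve) has 5→1.
A4 = A3; e.g. 4 (Eve) has no edge into A3. Fixed point.
From 5, successor 1 is in the attractor (rank 2); the other successor 7 is not.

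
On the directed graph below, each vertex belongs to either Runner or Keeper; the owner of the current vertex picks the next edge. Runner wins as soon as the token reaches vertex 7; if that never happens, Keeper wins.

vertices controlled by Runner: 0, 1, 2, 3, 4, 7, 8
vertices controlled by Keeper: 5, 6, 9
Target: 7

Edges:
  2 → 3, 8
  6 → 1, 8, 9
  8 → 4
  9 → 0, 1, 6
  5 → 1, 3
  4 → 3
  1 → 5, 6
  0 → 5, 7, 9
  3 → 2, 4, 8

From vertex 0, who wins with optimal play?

A0 = {7}
A1: add {0} — 0 (Runner) has 0→7.
A2 = A1; e.g. 1 (Runner) has no edge into A1. Fixed point.
0 ∈ A1, so Runner can force the target.

Runner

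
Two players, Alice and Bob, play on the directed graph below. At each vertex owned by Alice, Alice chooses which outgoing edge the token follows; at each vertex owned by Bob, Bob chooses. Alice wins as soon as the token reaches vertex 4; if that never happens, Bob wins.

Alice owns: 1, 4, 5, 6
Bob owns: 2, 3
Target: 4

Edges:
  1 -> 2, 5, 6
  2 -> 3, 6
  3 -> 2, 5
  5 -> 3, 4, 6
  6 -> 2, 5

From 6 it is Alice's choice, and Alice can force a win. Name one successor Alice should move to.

5

A0 = {4}
A1: add {5} — 5 (Alice) has 5→4.
A2: add {1, 6} — 1 (Alice) has 1→5; 6 (Alice) has 6→5.
A3 = A2; e.g. 2 (Bob) can still go to 3. Fixed point.
From 6, successor 5 is in the attractor (rank 1); the other successor 2 is not.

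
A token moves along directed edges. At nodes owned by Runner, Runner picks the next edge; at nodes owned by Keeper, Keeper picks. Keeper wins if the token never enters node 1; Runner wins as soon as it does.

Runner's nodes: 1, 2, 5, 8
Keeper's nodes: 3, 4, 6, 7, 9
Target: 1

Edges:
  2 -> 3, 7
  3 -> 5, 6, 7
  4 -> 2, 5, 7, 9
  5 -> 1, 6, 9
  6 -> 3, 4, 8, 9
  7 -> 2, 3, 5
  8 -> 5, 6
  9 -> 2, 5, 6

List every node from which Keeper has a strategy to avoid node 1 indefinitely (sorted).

A0 = {1}
A1: add {5} — 5 (Runner) has 5→1.
A2: add {8} — 8 (Runner) has 8→5.
A3 = A2; e.g. 2 (Runner) has no edge into A2. Fixed point.
Runner's attractor = {1, 5, 8}; Keeper avoids the target exactly from the complement.

2, 3, 4, 6, 7, 9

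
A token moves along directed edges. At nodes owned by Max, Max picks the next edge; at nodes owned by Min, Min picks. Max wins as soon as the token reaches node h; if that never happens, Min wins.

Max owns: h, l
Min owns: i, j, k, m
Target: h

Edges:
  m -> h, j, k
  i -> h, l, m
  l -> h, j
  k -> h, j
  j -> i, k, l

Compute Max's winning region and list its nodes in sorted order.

A0 = {h}
A1: add {l} — l (Max) has l→h.
A2 = A1; e.g. i (Min) can still go to m. Fixed point.
Max's winning region = {h, l}.

h, l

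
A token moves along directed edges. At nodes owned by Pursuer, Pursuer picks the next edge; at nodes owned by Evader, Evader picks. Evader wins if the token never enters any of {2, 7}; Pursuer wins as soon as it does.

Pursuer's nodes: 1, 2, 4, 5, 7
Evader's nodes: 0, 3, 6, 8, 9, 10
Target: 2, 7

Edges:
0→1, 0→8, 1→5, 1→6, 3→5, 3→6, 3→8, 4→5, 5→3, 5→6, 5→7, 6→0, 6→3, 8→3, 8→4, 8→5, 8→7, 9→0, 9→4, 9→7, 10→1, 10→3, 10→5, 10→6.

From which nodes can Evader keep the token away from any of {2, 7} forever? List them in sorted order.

0, 3, 6, 8, 9, 10

A0 = {2, 7}
A1: add {5} — 5 (Pursuer) has 5→7.
A2: add {1, 4} — 1 (Pursuer) has 1→5; 4 (Pursuer) has 4→5.
A3 = A2; e.g. 0 (Evader) can still go to 8. Fixed point.
Pursuer's attractor = {1, 2, 4, 5, 7}; Evader avoids the target exactly from the complement.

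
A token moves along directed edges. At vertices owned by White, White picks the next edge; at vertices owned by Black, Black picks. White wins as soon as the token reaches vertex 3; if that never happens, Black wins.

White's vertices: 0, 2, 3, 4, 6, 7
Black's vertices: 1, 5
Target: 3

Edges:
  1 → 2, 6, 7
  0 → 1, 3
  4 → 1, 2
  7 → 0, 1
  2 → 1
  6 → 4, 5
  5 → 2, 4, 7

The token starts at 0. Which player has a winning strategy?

White

A0 = {3}
A1: add {0} — 0 (White) has 0→3.
0 ∈ A1, so White can force the target.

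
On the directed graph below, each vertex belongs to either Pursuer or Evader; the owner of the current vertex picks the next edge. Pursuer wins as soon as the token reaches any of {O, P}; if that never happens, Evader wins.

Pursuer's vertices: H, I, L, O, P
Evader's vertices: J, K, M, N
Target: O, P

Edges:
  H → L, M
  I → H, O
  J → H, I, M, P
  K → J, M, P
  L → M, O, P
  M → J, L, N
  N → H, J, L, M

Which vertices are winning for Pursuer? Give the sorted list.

H, I, L, O, P

A0 = {O, P}
A1: add {I, L} — I (Pursuer) has I→O; L (Pursuer) has L→O.
A2: add {H} — H (Pursuer) has H→L.
A3 = A2; e.g. J (Evader) can still go to M. Fixed point.
Pursuer's winning region = {H, I, L, O, P}.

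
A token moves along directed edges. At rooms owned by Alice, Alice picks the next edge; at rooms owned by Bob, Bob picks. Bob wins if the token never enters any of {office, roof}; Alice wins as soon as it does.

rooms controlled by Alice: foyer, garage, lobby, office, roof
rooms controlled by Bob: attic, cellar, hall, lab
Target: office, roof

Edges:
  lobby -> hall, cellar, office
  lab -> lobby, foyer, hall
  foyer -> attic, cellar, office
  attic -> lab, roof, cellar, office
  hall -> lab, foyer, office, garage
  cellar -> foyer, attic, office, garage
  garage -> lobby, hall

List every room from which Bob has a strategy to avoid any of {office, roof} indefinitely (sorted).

A0 = {office, roof}
A1: add {foyer, lobby} — lobby (Alice) has lobby→office; foyer (Alice) has foyer→office.
A2: add {garage} — garage (Alice) has garage→lobby.
A3 = A2; e.g. lab (Bob) can still go to hall. Fixed point.
Alice's attractor = {foyer, garage, lobby, office, roof}; Bob avoids the target exactly from the complement.

attic, cellar, hall, lab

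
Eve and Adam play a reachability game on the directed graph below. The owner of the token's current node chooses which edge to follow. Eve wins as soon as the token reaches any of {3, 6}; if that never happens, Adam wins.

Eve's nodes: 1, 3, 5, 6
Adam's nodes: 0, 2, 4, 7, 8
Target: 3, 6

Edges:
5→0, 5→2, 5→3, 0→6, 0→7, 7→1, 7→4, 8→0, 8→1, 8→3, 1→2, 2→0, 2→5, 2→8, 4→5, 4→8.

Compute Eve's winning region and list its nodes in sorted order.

A0 = {3, 6}
A1: add {5} — 5 (Eve) has 5→3.
A2 = A1; e.g. 0 (Adam) can still go to 7. Fixed point.
Eve's winning region = {3, 5, 6}.

3, 5, 6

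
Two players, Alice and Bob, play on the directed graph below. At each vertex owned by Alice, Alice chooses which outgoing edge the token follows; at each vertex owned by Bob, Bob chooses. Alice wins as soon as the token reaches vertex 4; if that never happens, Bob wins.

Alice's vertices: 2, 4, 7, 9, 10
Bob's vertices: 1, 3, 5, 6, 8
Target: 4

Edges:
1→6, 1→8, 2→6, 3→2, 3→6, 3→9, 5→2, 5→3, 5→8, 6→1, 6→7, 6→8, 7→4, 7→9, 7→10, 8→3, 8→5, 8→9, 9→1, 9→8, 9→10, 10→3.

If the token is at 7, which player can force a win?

Alice

A0 = {4}
A1: add {7} — 7 (Alice) has 7→4.
A2 = A1; e.g. 1 (Bob) can still go to 6. Fixed point.
7 ∈ A1, so Alice can force the target.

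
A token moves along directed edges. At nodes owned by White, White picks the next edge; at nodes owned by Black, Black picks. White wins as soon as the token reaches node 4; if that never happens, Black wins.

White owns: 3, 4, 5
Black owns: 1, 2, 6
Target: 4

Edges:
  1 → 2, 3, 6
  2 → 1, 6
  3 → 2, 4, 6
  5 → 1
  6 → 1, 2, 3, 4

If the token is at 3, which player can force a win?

A0 = {4}
A1: add {3} — 3 (White) has 3→4.
A2 = A1; e.g. 1 (Black) can still go to 2. Fixed point.
3 ∈ A1, so White can force the target.

White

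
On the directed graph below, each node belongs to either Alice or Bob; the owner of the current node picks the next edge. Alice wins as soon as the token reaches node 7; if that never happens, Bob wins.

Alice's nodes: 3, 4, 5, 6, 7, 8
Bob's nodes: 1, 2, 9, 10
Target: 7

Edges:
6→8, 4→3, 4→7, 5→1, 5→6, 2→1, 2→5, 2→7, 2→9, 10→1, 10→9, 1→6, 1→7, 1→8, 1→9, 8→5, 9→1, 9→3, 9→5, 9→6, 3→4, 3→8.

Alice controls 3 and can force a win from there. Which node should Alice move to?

4

A0 = {7}
A1: add {4} — 4 (Alice) has 4→7.
A2: add {3} — 3 (Alice) has 3→4.
A3 = A2; e.g. 1 (Bob) can still go to 6. Fixed point.
From 3, successor 4 is in the attractor (rank 1); the other successor 8 is not.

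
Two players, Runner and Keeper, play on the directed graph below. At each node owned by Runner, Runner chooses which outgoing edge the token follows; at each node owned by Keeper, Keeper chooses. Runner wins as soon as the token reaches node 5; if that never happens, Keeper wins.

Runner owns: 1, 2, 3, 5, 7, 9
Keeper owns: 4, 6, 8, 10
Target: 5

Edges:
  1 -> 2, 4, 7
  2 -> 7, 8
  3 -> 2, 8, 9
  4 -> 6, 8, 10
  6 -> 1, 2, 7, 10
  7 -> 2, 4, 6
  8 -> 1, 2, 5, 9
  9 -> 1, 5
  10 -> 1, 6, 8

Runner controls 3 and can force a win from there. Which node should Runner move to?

A0 = {5}
A1: add {9} — 9 (Runner) has 9→5.
A2: add {3} — 3 (Runner) has 3→9.
A3 = A2; e.g. 1 (Runner) has no edge into A2. Fixed point.
From 3, successor 9 is in the attractor (rank 1); the other successors 2, 8 are not.

9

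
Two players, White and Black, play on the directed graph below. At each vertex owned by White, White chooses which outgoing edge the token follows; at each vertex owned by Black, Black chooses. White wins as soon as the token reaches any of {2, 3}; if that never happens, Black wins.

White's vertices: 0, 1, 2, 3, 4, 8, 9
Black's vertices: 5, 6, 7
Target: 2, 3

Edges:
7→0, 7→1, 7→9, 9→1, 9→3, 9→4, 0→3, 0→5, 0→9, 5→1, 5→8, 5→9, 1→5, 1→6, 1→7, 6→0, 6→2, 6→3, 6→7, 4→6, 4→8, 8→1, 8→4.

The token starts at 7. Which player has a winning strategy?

A0 = {2, 3}
A1: add {0, 9} — 0 (White) has 0→3; 9 (White) has 9→3.
A2 = A1; e.g. 1 (White) has no edge into A1. Fixed point.
7 never enters the attractor, so Black can avoid the target forever.

Black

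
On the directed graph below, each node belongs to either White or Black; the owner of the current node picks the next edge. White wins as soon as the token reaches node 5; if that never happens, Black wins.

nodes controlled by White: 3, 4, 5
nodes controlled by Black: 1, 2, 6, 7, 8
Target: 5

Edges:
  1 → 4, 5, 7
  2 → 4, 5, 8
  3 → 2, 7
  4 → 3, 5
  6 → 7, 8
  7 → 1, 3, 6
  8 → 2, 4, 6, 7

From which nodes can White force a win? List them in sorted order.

4, 5

A0 = {5}
A1: add {4} — 4 (White) has 4→5.
A2 = A1; e.g. 1 (Black) can still go to 7. Fixed point.
White's winning region = {4, 5}.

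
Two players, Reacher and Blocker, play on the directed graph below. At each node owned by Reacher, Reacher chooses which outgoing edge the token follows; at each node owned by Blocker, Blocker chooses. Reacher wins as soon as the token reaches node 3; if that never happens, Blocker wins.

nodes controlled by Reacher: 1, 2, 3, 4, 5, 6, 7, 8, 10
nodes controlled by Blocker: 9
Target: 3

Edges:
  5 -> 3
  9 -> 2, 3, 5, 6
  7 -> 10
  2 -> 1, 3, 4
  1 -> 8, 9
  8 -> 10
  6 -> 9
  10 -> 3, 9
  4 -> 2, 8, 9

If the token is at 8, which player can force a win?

Reacher

A0 = {3}
A1: add {2, 5, 10} — 2 (Reacher) has 2→3; 5 (Reacher) has 5→3; 10 (Reacher) has 10→3.
A2: add {4, 7, 8} — 4 (Reacher) has 4→2; 7 (Reacher) has 7→10; 8 (Reacher) has 8→10.
8 ∈ A2, so Reacher can force the target.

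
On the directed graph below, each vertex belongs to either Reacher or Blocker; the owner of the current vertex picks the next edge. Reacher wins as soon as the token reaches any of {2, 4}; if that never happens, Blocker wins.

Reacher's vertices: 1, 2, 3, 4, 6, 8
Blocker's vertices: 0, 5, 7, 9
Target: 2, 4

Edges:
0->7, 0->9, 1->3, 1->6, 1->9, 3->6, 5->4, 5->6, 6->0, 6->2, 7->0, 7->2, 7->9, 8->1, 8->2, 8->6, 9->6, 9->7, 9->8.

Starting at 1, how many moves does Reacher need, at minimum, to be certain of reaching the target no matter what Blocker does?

2

A0 = {2, 4}
A1: add {6, 8} — 6 (Reacher) has 6→2; 8 (Reacher) has 8→2.
A2: add {1, 3, 5} — 1 (Reacher) has 1→6; 3 (Reacher) has 3→6; 5 (Blocker): all of {4, 6} already in.
A3 = A2; e.g. 0 (Blocker) can still go to 7. Fixed point.
1 enters the attractor at level 2, so Reacher can force the target in 2 moves from there.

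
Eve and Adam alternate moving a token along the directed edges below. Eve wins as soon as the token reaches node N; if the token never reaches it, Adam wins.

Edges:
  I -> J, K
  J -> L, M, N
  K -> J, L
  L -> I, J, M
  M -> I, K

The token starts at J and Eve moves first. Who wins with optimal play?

Track states (vertex, player-to-move).
A0 = {(N,Eve), (N,Adam)}
A1: add {(J,Eve)}.
(J,Eve) ∈ A1 ⇒ Eve forces the target.

Eve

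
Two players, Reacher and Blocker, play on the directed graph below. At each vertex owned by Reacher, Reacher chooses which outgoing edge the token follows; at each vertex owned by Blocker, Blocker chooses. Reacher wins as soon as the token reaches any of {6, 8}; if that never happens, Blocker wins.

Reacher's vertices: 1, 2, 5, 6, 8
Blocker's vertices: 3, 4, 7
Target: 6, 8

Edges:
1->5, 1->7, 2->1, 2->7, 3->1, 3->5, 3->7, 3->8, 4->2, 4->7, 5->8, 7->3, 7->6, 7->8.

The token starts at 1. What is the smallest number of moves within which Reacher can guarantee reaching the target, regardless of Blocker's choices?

2

A0 = {6, 8}
A1: add {5} — 5 (Reacher) has 5→8.
A2: add {1} — 1 (Reacher) has 1→5.
1 enters the attractor at level 2, so Reacher can force the target in 2 moves from there.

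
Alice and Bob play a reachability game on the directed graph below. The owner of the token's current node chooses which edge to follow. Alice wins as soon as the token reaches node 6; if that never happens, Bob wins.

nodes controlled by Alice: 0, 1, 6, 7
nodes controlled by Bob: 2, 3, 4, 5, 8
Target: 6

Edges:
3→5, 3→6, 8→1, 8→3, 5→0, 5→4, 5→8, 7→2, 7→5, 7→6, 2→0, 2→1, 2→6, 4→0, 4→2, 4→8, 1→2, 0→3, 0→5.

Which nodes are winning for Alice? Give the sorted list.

6, 7

A0 = {6}
A1: add {7} — 7 (Alice) has 7→6.
A2 = A1; e.g. 0 (Alice) has no edge into A1. Fixed point.
Alice's winning region = {6, 7}.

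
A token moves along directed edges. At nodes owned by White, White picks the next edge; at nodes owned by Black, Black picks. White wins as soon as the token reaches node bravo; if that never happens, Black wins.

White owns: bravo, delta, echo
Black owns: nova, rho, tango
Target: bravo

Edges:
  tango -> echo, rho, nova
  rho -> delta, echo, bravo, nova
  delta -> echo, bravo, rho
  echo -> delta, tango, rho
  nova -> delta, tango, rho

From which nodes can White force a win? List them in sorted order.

bravo, delta, echo

A0 = {bravo}
A1: add {delta} — delta (White) has delta→bravo.
A2: add {echo} — echo (White) has echo→delta.
A3 = A2; e.g. tango (Black) can still go to rho. Fixed point.
White's winning region = {bravo, delta, echo}.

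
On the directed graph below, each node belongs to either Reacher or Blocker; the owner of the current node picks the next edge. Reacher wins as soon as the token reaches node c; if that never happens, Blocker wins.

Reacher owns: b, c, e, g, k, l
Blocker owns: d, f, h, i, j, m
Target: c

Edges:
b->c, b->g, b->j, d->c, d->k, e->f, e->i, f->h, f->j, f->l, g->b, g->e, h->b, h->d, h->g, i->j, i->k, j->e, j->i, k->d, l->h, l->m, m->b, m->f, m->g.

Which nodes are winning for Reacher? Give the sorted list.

b, c, g

A0 = {c}
A1: add {b} — b (Reacher) has b→c.
A2: add {g} — g (Reacher) has g→b.
A3 = A2; e.g. d (Blocker) can still go to k. Fixed point.
Reacher's winning region = {b, c, g}.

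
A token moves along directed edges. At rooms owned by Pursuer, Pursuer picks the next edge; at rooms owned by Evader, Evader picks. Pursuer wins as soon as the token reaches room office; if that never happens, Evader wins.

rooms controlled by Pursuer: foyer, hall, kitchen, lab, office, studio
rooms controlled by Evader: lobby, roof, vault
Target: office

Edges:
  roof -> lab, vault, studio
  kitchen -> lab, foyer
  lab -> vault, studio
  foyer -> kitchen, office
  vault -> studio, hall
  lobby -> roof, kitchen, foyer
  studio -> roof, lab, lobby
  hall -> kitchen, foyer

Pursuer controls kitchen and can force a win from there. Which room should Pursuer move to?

foyer

A0 = {office}
A1: add {foyer} — foyer (Pursuer) has foyer→office.
A2: add {hall, kitchen} — kitchen (Pursuer) has kitchen→foyer; hall (Pursuer) has hall→foyer.
A3 = A2; e.g. roof (Evader) can still go to lab. Fixed point.
From kitchen, successor foyer is in the attractor (rank 1); the other successor lab is not.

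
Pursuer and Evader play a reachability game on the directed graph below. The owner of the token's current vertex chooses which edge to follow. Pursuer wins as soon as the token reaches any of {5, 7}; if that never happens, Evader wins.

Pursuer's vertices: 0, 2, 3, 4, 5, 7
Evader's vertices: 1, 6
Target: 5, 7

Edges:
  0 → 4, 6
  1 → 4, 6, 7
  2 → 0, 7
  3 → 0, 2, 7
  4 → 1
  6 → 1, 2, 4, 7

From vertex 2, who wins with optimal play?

A0 = {5, 7}
A1: add {2, 3} — 2 (Pursuer) has 2→7; 3 (Pursuer) has 3→7.
A2 = A1; e.g. 0 (Pursuer) has no edge into A1. Fixed point.
2 ∈ A1, so Pursuer can force the target.

Pursuer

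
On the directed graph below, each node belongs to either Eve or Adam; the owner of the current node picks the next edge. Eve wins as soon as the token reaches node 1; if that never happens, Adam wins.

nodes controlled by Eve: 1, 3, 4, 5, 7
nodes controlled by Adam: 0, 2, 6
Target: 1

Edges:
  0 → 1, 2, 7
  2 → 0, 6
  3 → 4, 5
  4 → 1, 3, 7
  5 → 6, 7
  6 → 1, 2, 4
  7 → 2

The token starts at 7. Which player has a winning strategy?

A0 = {1}
A1: add {4} — 4 (Eve) has 4→1.
A2: add {3} — 3 (Eve) has 3→4.
A3 = A2; e.g. 0 (Adam) can still go to 2. Fixed point.
7 never enters the attractor, so Adam can avoid the target forever.

Adam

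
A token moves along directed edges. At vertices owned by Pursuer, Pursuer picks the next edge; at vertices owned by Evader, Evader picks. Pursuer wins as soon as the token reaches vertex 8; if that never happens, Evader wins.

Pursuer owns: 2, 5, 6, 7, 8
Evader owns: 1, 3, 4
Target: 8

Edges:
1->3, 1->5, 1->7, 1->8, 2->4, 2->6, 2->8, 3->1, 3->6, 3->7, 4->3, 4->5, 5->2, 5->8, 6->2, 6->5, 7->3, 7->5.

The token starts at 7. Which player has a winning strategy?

Pursuer

A0 = {8}
A1: add {2, 5} — 2 (Pursuer) has 2→8; 5 (Pursuer) has 5→8.
A2: add {6, 7} — 6 (Pursuer) has 6→2; 7 (Pursuer) has 7→5.
A3 = A2; e.g. 1 (Evader) can still go to 3. Fixed point.
7 ∈ A2, so Pursuer can force the target.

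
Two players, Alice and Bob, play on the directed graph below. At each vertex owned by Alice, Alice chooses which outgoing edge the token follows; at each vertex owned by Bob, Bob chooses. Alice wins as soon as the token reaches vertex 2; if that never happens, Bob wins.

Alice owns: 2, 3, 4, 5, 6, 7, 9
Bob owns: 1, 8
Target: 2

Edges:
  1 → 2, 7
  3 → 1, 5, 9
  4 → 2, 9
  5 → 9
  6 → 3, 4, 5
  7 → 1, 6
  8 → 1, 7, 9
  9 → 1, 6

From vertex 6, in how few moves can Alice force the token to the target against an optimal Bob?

A0 = {2}
A1: add {4} — 4 (Alice) has 4→2.
A2: add {6} — 6 (Alice) has 6→4.
6 enters the attractor at level 2, so Alice can force the target in 2 moves from there.

2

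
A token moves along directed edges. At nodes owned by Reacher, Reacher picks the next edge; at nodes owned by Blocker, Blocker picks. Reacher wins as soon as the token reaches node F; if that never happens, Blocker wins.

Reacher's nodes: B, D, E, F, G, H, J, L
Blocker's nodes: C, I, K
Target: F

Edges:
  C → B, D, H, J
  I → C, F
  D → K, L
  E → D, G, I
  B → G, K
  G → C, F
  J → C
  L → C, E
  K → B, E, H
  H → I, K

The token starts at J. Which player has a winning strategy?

A0 = {F}
A1: add {G} — G (Reacher) has G→F.
A2: add {B, E} — B (Reacher) has B→G; E (Reacher) has E→G.
A3: add {L} — L (Reacher) has L→E.
A4: add {D} — D (Reacher) has D→L.
A5 = A4; e.g. C (Blocker) can still go to H. Fixed point.
J never enters the attractor, so Blocker can avoid the target forever.

Blocker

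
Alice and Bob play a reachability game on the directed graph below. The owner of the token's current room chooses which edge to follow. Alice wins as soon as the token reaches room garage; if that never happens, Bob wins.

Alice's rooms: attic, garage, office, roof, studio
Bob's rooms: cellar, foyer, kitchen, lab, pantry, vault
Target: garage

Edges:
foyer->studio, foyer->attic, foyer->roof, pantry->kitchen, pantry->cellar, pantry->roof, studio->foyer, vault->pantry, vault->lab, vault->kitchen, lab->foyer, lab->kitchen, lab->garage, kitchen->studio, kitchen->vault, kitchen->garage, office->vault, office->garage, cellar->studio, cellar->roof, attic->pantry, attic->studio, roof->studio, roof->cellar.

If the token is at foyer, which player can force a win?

Bob

A0 = {garage}
A1: add {office} — office (Alice) has office→garage.
A2 = A1; e.g. foyer (Bob) can still go to studio. Fixed point.
foyer never enters the attractor, so Bob can avoid the target forever.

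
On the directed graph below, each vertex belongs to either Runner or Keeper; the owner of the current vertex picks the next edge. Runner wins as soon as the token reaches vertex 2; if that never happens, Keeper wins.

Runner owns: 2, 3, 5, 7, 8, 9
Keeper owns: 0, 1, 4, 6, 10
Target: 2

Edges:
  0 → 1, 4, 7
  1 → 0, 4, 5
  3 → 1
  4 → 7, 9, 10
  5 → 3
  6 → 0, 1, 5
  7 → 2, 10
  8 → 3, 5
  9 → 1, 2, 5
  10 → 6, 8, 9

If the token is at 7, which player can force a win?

A0 = {2}
A1: add {7, 9} — 7 (Runner) has 7→2; 9 (Runner) has 9→2.
A2 = A1; e.g. 0 (Keeper) can still go to 1. Fixed point.
7 ∈ A1, so Runner can force the target.

Runner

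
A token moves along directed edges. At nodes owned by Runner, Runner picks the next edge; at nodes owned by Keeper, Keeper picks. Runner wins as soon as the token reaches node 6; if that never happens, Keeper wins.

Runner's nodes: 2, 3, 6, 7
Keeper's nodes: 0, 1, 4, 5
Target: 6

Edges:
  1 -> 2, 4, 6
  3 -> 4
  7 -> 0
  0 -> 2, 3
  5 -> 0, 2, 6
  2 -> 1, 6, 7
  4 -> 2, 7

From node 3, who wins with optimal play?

A0 = {6}
A1: add {2} — 2 (Runner) has 2→6.
A2 = A1; e.g. 0 (Keeper) can still go to 3. Fixed point.
3 never enters the attractor, so Keeper can avoid the target forever.

Keeper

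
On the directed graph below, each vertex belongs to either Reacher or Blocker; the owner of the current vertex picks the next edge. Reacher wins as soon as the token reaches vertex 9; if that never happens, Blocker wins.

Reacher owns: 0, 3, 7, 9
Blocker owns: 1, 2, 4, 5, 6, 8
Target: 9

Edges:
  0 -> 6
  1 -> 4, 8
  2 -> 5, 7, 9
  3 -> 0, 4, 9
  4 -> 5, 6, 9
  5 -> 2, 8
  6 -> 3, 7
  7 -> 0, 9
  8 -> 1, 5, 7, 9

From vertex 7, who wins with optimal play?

A0 = {9}
A1: add {3, 7} — 3 (Reacher) has 3→9; 7 (Reacher) has 7→9.
7 ∈ A1, so Reacher can force the target.

Reacher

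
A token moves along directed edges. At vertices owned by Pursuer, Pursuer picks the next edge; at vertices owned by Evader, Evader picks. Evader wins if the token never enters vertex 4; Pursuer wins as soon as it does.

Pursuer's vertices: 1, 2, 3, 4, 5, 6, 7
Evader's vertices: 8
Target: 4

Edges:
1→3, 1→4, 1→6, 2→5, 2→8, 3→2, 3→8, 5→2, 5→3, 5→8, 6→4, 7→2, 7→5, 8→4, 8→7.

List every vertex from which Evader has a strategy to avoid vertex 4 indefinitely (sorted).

A0 = {4}
A1: add {1, 6} — 1 (Pursuer) has 1→4; 6 (Pursuer) has 6→4.
A2 = A1; e.g. 2 (Pursuer) has no edge into A1. Fixed point.
Pursuer's attractor = {1, 4, 6}; Evader avoids the target exactly from the complement.

2, 3, 5, 7, 8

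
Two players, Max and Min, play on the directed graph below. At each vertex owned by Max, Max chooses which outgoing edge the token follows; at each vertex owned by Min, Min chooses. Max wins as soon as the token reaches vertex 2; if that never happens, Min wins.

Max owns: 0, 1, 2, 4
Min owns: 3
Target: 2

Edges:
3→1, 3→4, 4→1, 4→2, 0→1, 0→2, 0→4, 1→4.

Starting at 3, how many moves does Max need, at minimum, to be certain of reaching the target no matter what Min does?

3

A0 = {2}
A1: add {0, 4} — 0 (Max) has 0→2; 4 (Max) has 4→2.
A2: add {1} — 1 (Max) has 1→4.
A3: add {3} — 3 (Min): all of {1, 4} already in.
A3 = all vertices. Fixed point.
3 enters the attractor at level 3, so Max can force the target in 3 moves from there.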